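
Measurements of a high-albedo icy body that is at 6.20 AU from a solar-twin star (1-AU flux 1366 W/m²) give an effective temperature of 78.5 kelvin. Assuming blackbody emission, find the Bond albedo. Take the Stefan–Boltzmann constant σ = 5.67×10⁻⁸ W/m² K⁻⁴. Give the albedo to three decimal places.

Flux at the orbit: S = 1366/(6.20)² = 35.54 W/m².
Energy balance: S(1−α)/4 = σT⁴, so 1−α = 4σT⁴/S.
4σT⁴ = 4·5.67×10⁻⁸·(78.5)⁴ = 8.612 W/m².
Hence α = 1 − 8.612/35.54 = 0.7576.

0.758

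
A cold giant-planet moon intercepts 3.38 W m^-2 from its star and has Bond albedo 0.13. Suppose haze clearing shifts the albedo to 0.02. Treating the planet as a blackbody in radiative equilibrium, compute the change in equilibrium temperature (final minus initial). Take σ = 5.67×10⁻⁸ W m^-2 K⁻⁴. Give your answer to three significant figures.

With α = 0.13, T₁ = 60.01 K.
With α = 0.02, T₂ = 61.82 K.
Change: 61.82 − 60.01 = 1.813 K.

1.81 K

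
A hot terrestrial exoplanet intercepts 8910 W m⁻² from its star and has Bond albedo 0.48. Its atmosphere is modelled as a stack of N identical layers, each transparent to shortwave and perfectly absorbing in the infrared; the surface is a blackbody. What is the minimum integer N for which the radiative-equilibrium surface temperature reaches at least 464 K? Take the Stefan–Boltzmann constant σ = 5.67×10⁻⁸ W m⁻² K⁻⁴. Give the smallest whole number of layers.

2

The effective emission temperature is T_e = [S(1−α)/(4σ)]^¼ = 378.1 K.
T_s = (N+1)^(1/4)·T_e ≥ 464 K requires N+1 ≥ (T_s/T_e)⁴ = (464/378.1)⁴ = 2.269.
Rounding up, N = 2.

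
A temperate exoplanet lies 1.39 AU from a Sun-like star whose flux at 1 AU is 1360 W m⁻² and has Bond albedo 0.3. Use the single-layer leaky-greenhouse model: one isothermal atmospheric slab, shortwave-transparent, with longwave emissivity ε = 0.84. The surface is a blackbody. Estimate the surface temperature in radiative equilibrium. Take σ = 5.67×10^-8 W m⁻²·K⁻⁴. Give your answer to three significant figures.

247 K

By the inverse-square law, S = 1360/1.39² = 703.9 W m⁻².
The planet radiates to space at T_e = [S(1−α)/(4σ)]^(1/4) = 215.9 K.
Surface balance with a leaky layer gives σT_s⁴ = σT_e⁴·2/(2−ε), so T_s = T_e·[2/(2−0.84)]^(1/4) = 247.4 K.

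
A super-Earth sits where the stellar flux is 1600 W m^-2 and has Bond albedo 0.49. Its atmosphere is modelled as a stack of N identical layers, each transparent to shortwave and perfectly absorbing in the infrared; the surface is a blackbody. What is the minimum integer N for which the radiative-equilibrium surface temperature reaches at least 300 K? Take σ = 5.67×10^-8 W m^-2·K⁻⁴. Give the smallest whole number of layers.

2

Top-of-atmosphere balance: σT_e⁴ = S(1−α)/4 = 204.0 W m^-2 → T_e = 244.9 K.
Since T_s⁴ = (N+1)T_e⁴, we need N ≥ (T_s/T_e)⁴ − 1 = 1.251.
Rounding up, N = 2.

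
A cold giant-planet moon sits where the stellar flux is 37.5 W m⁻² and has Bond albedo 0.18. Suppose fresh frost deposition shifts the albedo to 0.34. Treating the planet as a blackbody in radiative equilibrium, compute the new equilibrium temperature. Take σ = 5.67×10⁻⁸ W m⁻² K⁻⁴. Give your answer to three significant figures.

New equilibrium: T₂ = [(1−0.34)·37.50/(4σ)]^(1/4) = 102.2 K.

102 kelvin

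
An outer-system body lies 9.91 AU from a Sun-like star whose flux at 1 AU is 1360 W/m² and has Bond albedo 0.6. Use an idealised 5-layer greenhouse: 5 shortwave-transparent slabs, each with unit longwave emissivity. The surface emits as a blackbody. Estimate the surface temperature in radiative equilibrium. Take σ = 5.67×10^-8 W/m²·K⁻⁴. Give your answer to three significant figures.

110 K

Flux at the orbit: S = 1360/(9.91)² = 13.85 W/m².
OLR = S(1−α)/4 = 1.385 W/m²; the top layer radiates at T_e = 70.30 K.
With N = 5 opaque layers, T_s = (N+1)^(1/4)·T_e = 6^(1/4)·70.30 = 110.0 K.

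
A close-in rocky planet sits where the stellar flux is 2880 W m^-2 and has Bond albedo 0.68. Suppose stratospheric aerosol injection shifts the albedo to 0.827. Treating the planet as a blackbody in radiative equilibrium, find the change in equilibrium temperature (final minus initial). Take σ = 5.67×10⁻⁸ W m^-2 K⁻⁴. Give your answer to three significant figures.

Before: T₁ = [2880·0.32/(4σ)]^(1/4) = 252.5 K.
After:  T₂ = [2880·0.173/(4σ)]^(1/4) = 216.5 K.
Change: 216.5 − 252.5 = -35.98 K.

-36.0 K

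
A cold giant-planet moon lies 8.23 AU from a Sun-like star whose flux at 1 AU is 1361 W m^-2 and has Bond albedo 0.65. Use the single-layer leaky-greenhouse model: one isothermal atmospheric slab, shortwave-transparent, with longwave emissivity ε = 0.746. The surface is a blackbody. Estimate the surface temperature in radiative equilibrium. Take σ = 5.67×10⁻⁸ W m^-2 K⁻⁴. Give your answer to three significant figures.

By the inverse-square law, S = 1361/8.23² = 20.09 W m^-2.
Effective emission temperature (TOA balance): σT_e⁴ = S(1−α)/4 = 1.758 W m^-2 → T_e = 74.62 K.
The surface balance (absorbed SW + ε·downward IR = σT_s⁴) with T_a⁴ = T_s⁴/2 reduces to T_s = T_e·[2/(2−ε)]^¼ = 83.86 K.

83.9 K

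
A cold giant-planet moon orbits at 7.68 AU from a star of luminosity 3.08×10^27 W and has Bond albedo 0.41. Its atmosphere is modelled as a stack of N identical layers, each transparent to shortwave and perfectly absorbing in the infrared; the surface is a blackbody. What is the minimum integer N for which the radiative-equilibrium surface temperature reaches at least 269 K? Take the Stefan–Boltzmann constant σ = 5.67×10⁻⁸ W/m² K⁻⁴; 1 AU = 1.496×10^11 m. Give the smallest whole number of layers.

10

d = 7.68 × 1.496×10^11 m = 1.149×10^12 m.
Flux at the orbit: S = L/(4πd²) = 3.08×10^27/(4π·(1.15×10^12)²) = 185.7 W/m².
OLR = S(1−α)/4 = 27.39 W/m²; the top layer radiates at T_e = 148.2 K.
Need (N+1)T_e⁴ ≥ T_s⁴, i.e. N+1 ≥ (269/148.2)⁴ = 10.840.
Rounding up, N = 10.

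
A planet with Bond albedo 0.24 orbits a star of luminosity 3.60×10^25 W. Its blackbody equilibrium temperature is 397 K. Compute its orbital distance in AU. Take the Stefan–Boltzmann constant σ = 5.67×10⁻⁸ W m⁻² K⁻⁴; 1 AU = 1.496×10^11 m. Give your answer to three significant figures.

0.131 AU

The flux needed for this T is 4σT⁴/(1−0.24) = 7413 W m⁻².
From L = 4πd²S, d = √(3.60×10^25/(4π·7413)) = 1.966×10^10 m = 0.1314 AU.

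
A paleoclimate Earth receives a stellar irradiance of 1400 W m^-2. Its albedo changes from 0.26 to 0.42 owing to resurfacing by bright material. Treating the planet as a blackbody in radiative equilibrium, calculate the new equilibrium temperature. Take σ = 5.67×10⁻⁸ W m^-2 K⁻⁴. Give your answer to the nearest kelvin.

New equilibrium: T₂ = [(1−0.42)·1400/(4σ)]^(1/4) = 244.6 K.

245 kelvin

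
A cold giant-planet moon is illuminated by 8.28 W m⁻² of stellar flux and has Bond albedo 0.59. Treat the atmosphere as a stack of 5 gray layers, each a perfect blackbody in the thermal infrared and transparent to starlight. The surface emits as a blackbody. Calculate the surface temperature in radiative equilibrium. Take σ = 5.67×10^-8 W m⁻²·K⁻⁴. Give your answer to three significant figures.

97.3 kelvin

The effective emission temperature is T_e = [S(1−α)/(4σ)]^¼ = 62.20 K.
Layer-by-layer balance gives σT_s⁴ = (N+1)σT_e⁴, so T_s = 6^¼·62.20 = 97.35 K.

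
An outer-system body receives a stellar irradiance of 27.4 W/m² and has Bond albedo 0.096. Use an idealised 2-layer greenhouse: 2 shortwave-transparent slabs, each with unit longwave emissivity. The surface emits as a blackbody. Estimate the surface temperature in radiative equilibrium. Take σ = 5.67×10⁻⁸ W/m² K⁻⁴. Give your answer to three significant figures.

OLR = S(1−α)/4 = 6.192 W/m²; the top layer radiates at T_e = 102.2 K.
With N = 2 opaque layers, T_s = (N+1)^(1/4)·T_e = 3^(1/4)·102.2 = 134.5 K.

135 kelvin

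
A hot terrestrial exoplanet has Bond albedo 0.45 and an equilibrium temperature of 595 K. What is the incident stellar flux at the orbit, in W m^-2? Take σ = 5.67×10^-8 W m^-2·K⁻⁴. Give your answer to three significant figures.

51700 W m^-2

Invert the energy balance for S: S = 4σT⁴/(1−α).
The emitted flux is σT⁴ = 7106 W m^-2.
So S = 4×7106/(1−0.45) = 51680 W m^-2.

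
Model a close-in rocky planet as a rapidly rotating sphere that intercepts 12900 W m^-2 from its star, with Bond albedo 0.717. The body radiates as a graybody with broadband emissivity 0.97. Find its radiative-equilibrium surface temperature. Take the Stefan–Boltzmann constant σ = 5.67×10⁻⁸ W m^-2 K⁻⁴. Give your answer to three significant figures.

The planet absorbs (1−α)S over its disc πR² and re-emits over 4πR², so the mean absorbed flux is (1−0.717)·12900/4 = 912.7 W m^-2.
Radiative balance εσT⁴ = 912.7 gives T = [912.7/(0.97·σ)]^(1/4) = 358.9 K.

359 K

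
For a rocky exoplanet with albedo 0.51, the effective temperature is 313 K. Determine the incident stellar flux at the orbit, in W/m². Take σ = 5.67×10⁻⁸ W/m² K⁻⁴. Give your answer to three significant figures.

4440 W/m²

From S(1−α)/4 = σT⁴: S = 4σT⁴/(1−α).
σT⁴ = 5.67×10⁻⁸·(313)⁴ = 544.2 W/m².
So S = 4×544.2/(1−0.51) = 4442 W/m².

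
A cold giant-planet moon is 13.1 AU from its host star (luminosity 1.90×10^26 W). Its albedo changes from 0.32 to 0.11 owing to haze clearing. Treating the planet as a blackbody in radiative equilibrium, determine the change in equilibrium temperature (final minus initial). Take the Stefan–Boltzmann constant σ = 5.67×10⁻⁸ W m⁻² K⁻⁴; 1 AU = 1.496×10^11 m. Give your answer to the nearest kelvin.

d = 13.1 × 1.496×10^11 m = 1.960×10^12 m.
Flux at the orbit: S = L/(4πd²) = 1.90×10^26/(4π·(1.96×10^12)²) = 3.937 W m⁻².
With α = 0.32, T₁ = 58.61 K.
After:  T₂ = [3.937·0.89/(4σ)]^(1/4) = 62.69 K.
ΔT = T₂ − T₁ = 4.079 K.

4 K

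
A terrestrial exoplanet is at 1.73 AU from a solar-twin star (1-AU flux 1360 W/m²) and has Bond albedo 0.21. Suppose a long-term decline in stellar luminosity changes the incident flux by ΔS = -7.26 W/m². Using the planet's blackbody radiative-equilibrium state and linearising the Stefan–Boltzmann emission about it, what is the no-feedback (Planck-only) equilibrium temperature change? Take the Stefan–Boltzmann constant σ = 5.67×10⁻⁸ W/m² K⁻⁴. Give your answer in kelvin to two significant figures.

-0.80 K

By the inverse-square law, S = 1360/1.73² = 454.4 W/m².
Reference equilibrium: T_e = [S(1−α)/(4σ)]^(1/4) = 199.5 K.
Only a fraction (1−α) is absorbed and it's spread over 4πR², so ΔF = (1−α)ΔS/4 = -1.434 W/m².
The Planck feedback parameter is 4σT_e³ = 1.800 W/m²/K.
Hence the no-feedback warming is ΔF/(4σT_e³) = -0.797 K.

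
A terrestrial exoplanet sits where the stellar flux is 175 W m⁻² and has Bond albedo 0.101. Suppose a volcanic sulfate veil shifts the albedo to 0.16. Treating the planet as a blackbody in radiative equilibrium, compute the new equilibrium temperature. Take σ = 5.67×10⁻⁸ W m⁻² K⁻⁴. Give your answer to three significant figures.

New equilibrium: T₂ = [(1−0.16)·175.0/(4σ)]^(1/4) = 159.6 K.

160 kelvin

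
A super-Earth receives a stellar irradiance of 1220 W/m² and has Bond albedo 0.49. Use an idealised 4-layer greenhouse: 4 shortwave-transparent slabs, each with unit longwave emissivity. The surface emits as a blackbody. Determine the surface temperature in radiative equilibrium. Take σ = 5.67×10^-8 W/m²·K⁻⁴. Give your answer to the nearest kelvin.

Top-of-atmosphere balance: σT_e⁴ = S(1−α)/4 = 155.6 W/m² → T_e = 228.9 K.
For an N-layer opaque stack, T_s⁴ = (N+1)T_e⁴, hence T_s = (5)^(1/4)×228.9 K = 342.2 K.

342 K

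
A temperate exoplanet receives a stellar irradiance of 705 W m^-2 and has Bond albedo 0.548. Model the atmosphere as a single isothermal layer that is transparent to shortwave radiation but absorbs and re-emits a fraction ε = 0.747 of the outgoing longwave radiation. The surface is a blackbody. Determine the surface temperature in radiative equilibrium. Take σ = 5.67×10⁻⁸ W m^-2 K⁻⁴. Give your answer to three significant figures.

218 K

The planet radiates to space at T_e = [S(1−α)/(4σ)]^(1/4) = 193.6 K.
The surface balance (absorbed SW + ε·downward IR = σT_s⁴) with T_a⁴ = T_s⁴/2 reduces to T_s = T_e·[2/(2−ε)]^¼ = 217.6 K.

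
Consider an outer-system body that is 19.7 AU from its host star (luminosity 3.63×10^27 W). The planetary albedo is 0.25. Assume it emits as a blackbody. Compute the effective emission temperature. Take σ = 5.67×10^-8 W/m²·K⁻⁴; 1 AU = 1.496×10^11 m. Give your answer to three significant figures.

Orbital distance: d = 19.7 AU = 2.947×10^12 m.
Spreading L over a sphere of radius d: S = 3.63×10^27/(4π·2.95×10^12²) = 33.26 W/m².
Averaging over the sphere, the absorbed flux is S(1−α)/4 = 6.236 W/m².
Balancing against σT⁴: T = (6.236/5.67×10⁻⁸)^(1/4) = 102.4 K.

102 K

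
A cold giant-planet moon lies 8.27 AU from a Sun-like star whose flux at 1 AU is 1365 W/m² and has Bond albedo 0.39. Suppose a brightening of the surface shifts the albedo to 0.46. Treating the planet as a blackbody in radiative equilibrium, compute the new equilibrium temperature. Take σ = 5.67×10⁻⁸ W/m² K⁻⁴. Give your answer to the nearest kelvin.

83 K

Flux at the orbit: S = 1365/(8.27)² = 19.96 W/m².
With the new albedo, S(1−α₂)/4 = 2.694 W/m², so T₂ = 83.03 K.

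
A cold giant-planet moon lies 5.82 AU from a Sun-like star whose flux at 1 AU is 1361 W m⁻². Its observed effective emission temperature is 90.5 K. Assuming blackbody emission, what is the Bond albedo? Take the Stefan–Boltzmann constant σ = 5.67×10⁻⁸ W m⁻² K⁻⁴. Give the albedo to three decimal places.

By the inverse-square law, S = 1361/5.82² = 40.18 W m⁻².
Energy balance: S(1−α)/4 = σT⁴, so 1−α = 4σT⁴/S.
σT⁴ = 3.803 W m⁻², so 4σT⁴ = 15.21 W m⁻².
1−α = 15.21/40.18 = 0.3786, so α = 0.6214.

0.621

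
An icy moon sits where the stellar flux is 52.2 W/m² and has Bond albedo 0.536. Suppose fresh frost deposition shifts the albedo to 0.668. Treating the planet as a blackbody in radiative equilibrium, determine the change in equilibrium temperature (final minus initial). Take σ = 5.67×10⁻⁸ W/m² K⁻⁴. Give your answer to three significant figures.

-8.16 K

Before: T₁ = [52.20·0.464/(4σ)]^(1/4) = 101.7 K.
After:  T₂ = [52.20·0.332/(4σ)]^(1/4) = 93.50 K.
Change: 93.50 − 101.7 = -8.161 K.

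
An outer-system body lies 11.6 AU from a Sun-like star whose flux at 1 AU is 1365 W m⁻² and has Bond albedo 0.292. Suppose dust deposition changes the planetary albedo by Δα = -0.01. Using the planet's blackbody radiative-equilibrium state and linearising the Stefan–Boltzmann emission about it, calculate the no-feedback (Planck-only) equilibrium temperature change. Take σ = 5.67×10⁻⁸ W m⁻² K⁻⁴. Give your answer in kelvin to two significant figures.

Irradiance scales as 1/d², so S = 1365 W m⁻² × (1/11.6)² = 10.14 W m⁻².
The baseline emission temperature is T_e = 75.02 K.
TOA radiative forcing: ΔF = −S·Δα/4 = −10.14·(-0.01)/4 = 0.02536 W m⁻².
Planck response: λ_P = 4σT_e³ = 4·5.67×10⁻⁸·(75.02)³ = 0.09574 W m⁻²/K.
So ΔT₀ = 0.02536/0.09574 = 0.265 K.

0.26 K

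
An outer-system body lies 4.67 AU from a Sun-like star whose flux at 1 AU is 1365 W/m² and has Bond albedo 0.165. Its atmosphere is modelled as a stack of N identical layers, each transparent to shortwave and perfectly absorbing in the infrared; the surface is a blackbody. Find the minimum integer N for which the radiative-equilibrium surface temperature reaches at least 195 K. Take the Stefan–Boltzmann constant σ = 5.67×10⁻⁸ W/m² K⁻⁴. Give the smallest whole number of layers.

Flux at the orbit: S = 1365/(4.67)² = 62.59 W/m².
The effective emission temperature is T_e = [S(1−α)/(4σ)]^¼ = 123.2 K.
T_s = (N+1)^(1/4)·T_e ≥ 195 K requires N+1 ≥ (T_s/T_e)⁴ = (195/123.2)⁴ = 6.275.
So N ≥ 5.275; the smallest integer is N = 6.

6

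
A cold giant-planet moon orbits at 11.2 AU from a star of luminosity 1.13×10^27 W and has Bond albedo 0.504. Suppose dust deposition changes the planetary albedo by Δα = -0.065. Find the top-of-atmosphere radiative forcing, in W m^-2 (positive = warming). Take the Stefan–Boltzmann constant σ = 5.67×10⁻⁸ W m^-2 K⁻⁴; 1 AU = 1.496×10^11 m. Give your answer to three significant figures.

0.521 W m^-2

Orbital distance: d = 11.2 AU = 1.676×10^12 m.
S = L/(4πd²) = 32.03 W m^-2.
ΔF = −(S/4)Δα = −(32.03/4)×(-0.065) = 0.5205 W m^-2.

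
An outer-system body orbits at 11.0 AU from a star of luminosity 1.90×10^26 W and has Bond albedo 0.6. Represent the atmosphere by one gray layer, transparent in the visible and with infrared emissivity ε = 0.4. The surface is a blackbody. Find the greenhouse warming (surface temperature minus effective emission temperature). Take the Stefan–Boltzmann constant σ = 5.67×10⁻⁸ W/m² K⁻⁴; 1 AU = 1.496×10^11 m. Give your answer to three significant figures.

d = 11.0 × 1.496×10^11 m = 1.646×10^12 m.
Flux at the orbit: S = L/(4πd²) = 1.90×10^26/(4π·(1.65×10^12)²) = 5.583 W/m².
At the top of the atmosphere, σT_e⁴ = S(1−α)/4 = 0.5583 W/m², giving T_e = 56.02 K.
The surface balance (absorbed SW + ε·downward IR = σT_s⁴) with T_a⁴ = T_s⁴/2 reduces to T_s = T_e·[2/(2−ε)]^¼ = 59.23 K.
The atmosphere warms the surface by 3.214 K.

3.21 K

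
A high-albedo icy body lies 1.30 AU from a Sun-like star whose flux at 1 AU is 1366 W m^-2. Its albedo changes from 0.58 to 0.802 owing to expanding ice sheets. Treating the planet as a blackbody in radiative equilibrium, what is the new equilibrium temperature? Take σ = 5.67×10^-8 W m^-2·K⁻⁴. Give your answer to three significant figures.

163 K

Flux at the orbit: S = 1366/(1.30)² = 808.3 W m^-2.
With the new albedo, S(1−α₂)/4 = 40.01 W m^-2, so T₂ = 163.0 K.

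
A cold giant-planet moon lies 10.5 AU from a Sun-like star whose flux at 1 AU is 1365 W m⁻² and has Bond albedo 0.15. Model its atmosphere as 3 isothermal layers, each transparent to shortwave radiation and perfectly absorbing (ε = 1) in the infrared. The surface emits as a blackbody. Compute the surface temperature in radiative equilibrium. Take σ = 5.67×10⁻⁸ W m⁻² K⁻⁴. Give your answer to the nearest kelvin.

Irradiance scales as 1/d², so S = 1365 W m⁻² × (1/10.5)² = 12.38 W m⁻².
OLR = S(1−α)/4 = 2.631 W m⁻²; the top layer radiates at T_e = 82.53 K.
For an N-layer opaque stack, T_s⁴ = (N+1)T_e⁴, hence T_s = (4)^(1/4)×82.53 K = 116.7 K.

117 K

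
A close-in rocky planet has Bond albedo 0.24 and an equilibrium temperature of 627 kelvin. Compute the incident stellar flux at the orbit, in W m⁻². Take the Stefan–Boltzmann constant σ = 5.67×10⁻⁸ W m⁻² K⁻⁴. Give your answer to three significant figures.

46100 W m⁻²

From S(1−α)/4 = σT⁴: S = 4σT⁴/(1−α).
σT⁴ = 5.67×10⁻⁸·(627)⁴ = 8763 W m⁻².
S = 4·8763/0.76 = 46120 W m⁻².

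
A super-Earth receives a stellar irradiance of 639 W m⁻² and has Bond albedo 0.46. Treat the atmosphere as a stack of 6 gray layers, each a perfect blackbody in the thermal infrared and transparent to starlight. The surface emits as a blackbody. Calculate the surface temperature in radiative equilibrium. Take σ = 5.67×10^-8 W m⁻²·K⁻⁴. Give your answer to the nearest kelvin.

The effective emission temperature is T_e = [S(1−α)/(4σ)]^¼ = 197.5 K.
For an N-layer opaque stack, T_s⁴ = (N+1)T_e⁴, hence T_s = (7)^(1/4)×197.5 K = 321.2 K.

321 K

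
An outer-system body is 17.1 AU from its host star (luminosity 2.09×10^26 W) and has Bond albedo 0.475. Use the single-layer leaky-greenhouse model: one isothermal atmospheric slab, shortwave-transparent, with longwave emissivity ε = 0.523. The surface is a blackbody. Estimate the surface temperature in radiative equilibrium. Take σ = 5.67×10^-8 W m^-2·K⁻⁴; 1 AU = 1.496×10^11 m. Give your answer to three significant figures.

53.1 kelvin

Orbital distance: d = 17.1 AU = 2.558×10^12 m.
Flux at the orbit: S = L/(4πd²) = 2.09×10^26/(4π·(2.56×10^12)²) = 2.541 W m^-2.
At the top of the atmosphere, σT_e⁴ = S(1−α)/4 = 0.3336 W m^-2, giving T_e = 49.25 K.
Surface balance with a leaky layer gives σT_s⁴ = σT_e⁴·2/(2−ε), so T_s = T_e·[2/(2−0.523)]^(1/4) = 53.13 K.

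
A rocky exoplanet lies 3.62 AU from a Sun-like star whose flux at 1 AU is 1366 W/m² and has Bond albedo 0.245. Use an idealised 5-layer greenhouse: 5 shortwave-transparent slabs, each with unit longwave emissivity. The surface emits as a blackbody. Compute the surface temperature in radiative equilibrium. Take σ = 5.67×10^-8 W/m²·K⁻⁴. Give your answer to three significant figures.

By the inverse-square law, S = 1366/3.62² = 104.2 W/m².
The effective emission temperature is T_e = [S(1−α)/(4σ)]^¼ = 136.5 K.
For an N-layer opaque stack, T_s⁴ = (N+1)T_e⁴, hence T_s = (6)^(1/4)×136.5 K = 213.6 K.

214 kelvin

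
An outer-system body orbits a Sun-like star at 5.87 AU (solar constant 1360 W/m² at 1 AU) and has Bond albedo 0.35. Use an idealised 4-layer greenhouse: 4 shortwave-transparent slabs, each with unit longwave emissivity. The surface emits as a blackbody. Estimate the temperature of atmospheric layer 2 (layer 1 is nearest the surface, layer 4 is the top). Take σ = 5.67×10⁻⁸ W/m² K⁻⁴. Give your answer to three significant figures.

136 K

Irradiance scales as 1/d², so S = 1360 W/m² × (1/5.87)² = 39.47 W/m².
The effective emission temperature is T_e = [S(1−α)/(4σ)]^¼ = 103.1 K.
In the N-layer model, layer k (counted from the surface) has T_k = (N+1−k)^(1/4)·T_e.
T_2 = (3)^(1/4)·103.1 = 135.7 K.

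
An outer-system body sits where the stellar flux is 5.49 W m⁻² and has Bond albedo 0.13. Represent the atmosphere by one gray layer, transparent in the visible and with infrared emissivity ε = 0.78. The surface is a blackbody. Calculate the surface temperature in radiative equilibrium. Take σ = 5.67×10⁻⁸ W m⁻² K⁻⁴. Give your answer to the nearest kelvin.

At the top of the atmosphere, σT_e⁴ = S(1−α)/4 = 1.194 W m⁻², giving T_e = 67.74 K.
The surface balance (absorbed SW + ε·downward IR = σT_s⁴) with T_a⁴ = T_s⁴/2 reduces to T_s = T_e·[2/(2−ε)]^¼ = 76.65 K.

77 K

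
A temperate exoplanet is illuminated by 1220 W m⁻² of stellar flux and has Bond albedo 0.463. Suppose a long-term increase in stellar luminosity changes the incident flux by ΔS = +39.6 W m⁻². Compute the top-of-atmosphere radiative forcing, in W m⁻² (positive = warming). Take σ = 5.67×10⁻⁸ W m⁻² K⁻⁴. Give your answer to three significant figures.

TOA radiative forcing: ΔF = (1−α)ΔS/4 = 0.537·(+39.6)/4 = 5.316 W m⁻².

5.32 W m⁻²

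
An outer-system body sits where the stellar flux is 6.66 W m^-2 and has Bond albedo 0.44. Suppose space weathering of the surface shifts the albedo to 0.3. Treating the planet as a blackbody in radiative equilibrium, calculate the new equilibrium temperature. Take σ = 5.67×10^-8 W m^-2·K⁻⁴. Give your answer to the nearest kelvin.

67 kelvin

T₂ = [S(1−α₂)/(4σ)]^(1/4) = [6.660·0.7/(4σ)]^(1/4) = 67.33 K.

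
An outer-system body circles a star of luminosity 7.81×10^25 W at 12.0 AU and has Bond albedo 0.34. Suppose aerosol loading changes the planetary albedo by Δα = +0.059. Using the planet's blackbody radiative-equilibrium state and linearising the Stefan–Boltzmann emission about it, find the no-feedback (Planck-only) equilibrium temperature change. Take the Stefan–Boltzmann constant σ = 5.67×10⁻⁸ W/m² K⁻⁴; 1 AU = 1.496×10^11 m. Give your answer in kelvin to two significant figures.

Orbital distance: d = 12.0 AU = 1.795×10^12 m.
Spreading L over a sphere of radius d: S = 7.81×10^25/(4π·1.80×10^12²) = 1.928 W/m².
Unperturbed T_e = [1.928·(1−0.34)/(4σ)]^¼ = 48.67 K.
ΔF = −(S/4)Δα = −(1.928/4)×(+0.059) = -0.02845 W/m².
Linearising σT⁴ gives d(σT⁴)/dT = 4σT_e³ = 0.02615 W/m² per K.
ΔT₀ = ΔF/λ_P = -0.02845/0.02615 = -1.09 K.

-1.1 K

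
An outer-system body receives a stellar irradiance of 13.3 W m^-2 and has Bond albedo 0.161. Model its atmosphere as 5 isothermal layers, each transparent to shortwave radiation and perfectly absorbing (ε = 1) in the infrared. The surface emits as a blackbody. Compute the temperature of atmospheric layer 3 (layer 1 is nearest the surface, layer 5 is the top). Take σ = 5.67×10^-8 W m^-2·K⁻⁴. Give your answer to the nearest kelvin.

110 K

Top-of-atmosphere balance: σT_e⁴ = S(1−α)/4 = 2.790 W m^-2 → T_e = 83.75 K.
The net upward flux σT_e⁴ is constant between every pair of levels, so T_k⁴ = (N+1−k)T_e⁴.
T_3 = (3)^(1/4)·83.75 = 110.2 K.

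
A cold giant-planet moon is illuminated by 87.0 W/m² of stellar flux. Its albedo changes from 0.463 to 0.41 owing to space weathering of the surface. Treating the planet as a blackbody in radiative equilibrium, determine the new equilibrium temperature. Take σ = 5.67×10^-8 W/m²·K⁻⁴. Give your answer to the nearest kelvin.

123 K

T₂ = [S(1−α₂)/(4σ)]^(1/4) = [87.00·0.59/(4σ)]^(1/4) = 122.7 K.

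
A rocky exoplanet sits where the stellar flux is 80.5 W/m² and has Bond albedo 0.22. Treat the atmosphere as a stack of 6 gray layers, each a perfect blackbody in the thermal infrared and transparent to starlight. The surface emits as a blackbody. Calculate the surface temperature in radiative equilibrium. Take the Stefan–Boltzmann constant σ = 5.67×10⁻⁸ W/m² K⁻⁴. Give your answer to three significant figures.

210 K

Top-of-atmosphere balance: σT_e⁴ = S(1−α)/4 = 15.70 W/m² → T_e = 129.0 K.
Layer-by-layer balance gives σT_s⁴ = (N+1)σT_e⁴, so T_s = 7^¼·129.0 = 209.8 K.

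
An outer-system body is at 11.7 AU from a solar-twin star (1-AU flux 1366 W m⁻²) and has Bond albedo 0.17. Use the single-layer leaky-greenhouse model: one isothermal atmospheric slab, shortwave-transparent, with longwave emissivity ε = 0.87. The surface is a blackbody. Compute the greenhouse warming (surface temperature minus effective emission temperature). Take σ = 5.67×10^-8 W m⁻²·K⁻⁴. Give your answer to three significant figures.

11.9 K

Flux at the orbit: S = 1366/(11.7)² = 9.979 W m⁻².
The planet radiates to space at T_e = [S(1−α)/(4σ)]^(1/4) = 77.74 K.
The surface balance (absorbed SW + ε·downward IR = σT_s⁴) with T_a⁴ = T_s⁴/2 reduces to T_s = T_e·[2/(2−ε)]^¼ = 89.66 K.
The atmosphere warms the surface by 11.93 K.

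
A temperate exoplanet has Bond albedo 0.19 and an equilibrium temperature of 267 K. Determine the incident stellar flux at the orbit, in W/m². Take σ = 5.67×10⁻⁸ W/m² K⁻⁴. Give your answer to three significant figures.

1420 W/m²

Invert the energy balance for S: S = 4σT⁴/(1−α).
The emitted flux is σT⁴ = 288.2 W/m².
S = 4·288.2/0.81 = 1423 W/m².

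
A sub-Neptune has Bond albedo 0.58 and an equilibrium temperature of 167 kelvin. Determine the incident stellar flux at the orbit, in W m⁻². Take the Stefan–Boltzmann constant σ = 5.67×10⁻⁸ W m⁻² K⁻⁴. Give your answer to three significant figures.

Invert the energy balance for S: S = 4σT⁴/(1−α).
σT⁴ = 5.67×10⁻⁸·(167)⁴ = 44.10 W m⁻².
So S = 4×44.10/(1−0.58) = 420.0 W m⁻².

420 W m⁻²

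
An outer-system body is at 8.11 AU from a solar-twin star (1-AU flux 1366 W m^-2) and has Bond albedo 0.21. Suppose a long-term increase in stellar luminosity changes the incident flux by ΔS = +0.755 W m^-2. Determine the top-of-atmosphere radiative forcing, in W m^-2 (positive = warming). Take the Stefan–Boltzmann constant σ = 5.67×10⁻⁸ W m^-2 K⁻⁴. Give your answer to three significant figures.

Flux at the orbit: S = 1366/(8.11)² = 20.77 W m^-2.
ΔF = Δ[S(1−α)]/4 = (1−0.21)·+0.755/4 = 0.1491 W m^-2.

0.149 W m^-2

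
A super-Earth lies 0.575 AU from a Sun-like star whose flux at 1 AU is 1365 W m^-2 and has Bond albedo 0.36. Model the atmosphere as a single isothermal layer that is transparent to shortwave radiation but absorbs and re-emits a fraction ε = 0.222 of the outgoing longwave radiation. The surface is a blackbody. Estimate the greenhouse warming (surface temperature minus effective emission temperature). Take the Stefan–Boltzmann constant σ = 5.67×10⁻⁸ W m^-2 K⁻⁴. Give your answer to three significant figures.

9.81 K

Flux at the orbit: S = 1365/(0.575)² = 4129 W m^-2.
At the top of the atmosphere, σT_e⁴ = S(1−α)/4 = 660.6 W m^-2, giving T_e = 328.5 K.
For a single slab of emissivity ε, T_s⁴ = 2T_e⁴/(2−ε); thus T_s = 328.5·(1.125)^(1/4) = 338.3 K.
T_s − T_e = 338.3 − 328.5 = 9.807 K.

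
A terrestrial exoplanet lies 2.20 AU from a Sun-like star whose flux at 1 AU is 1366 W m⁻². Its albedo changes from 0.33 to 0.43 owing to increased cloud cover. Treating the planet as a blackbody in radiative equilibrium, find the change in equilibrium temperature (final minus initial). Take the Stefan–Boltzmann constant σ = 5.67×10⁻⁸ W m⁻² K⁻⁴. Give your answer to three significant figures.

Irradiance scales as 1/d², so S = 1366 W m⁻² × (1/2.20)² = 282.2 W m⁻².
With α = 0.33, T₁ = 169.9 K.
With α = 0.43, T₂ = 163.2 K.
ΔT = T₂ − T₁ = -6.730 K.

-6.73 K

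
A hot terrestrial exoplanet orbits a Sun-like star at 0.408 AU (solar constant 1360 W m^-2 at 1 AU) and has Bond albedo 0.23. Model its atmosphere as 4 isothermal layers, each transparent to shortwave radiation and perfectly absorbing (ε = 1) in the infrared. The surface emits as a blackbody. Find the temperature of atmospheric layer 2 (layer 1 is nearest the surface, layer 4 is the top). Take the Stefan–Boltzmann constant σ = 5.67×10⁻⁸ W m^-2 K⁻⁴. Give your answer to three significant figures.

Flux at the orbit: S = 1360/(0.408)² = 8170 W m^-2.
The effective emission temperature is T_e = [S(1−α)/(4σ)]^¼ = 408.1 K.
Each opaque layer satisfies 2T_j⁴ = T_{j−1}⁴ + T_{j+1}⁴, giving T_k⁴ = (N+1−k)T_e⁴.
With k = 2: T_2 = (4+1−2)^¼·408.1 K = 537.1 K.

537 K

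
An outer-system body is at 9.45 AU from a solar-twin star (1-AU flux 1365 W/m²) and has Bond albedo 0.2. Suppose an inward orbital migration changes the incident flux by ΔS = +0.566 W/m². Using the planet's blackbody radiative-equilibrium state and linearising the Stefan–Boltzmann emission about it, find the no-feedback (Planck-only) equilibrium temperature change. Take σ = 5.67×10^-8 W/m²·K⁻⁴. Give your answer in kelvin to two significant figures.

By the inverse-square law, S = 1365/9.45² = 15.29 W/m².
Reference equilibrium: T_e = [S(1−α)/(4σ)]^(1/4) = 85.69 K.
ΔF = Δ[S(1−α)]/4 = (1−0.2)·+0.566/4 = 0.1132 W/m².
The Planck feedback parameter is 4σT_e³ = 0.1427 W/m²/K.
So ΔT₀ = 0.1132/0.1427 = 0.793 K.

0.79 K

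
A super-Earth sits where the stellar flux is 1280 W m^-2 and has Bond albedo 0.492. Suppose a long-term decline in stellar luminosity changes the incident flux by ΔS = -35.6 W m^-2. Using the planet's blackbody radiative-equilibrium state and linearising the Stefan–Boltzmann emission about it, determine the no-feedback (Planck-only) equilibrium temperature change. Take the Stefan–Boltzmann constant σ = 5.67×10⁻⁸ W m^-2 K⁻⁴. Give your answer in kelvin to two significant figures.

-1.6 kelvin

The baseline emission temperature is T_e = 231.4 K.
Only a fraction (1−α) is absorbed and it's spread over 4πR², so ΔF = (1−α)ΔS/4 = -4.521 W m^-2.
Planck response: λ_P = 4σT_e³ = 4·5.67×10⁻⁸·(231.4)³ = 2.810 W m^-2/K.
ΔT₀ = ΔF/λ_P = -4.521/2.810 = -1.61 K.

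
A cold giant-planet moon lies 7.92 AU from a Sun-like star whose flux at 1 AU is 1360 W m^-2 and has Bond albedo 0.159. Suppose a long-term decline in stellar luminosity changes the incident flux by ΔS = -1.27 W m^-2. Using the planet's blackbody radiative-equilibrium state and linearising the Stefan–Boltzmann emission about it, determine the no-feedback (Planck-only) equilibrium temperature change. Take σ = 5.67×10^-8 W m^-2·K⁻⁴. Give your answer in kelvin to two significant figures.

-1.4 K

Flux at the orbit: S = 1360/(7.92)² = 21.68 W m^-2.
The baseline emission temperature is T_e = 94.69 K.
Only a fraction (1−α) is absorbed and it's spread over 4πR², so ΔF = (1−α)ΔS/4 = -0.2670 W m^-2.
Planck response: λ_P = 4σT_e³ = 4·5.67×10⁻⁸·(94.69)³ = 0.1926 W m^-2/K.
ΔT₀ = ΔF/λ_P = -0.2670/0.1926 = -1.39 K.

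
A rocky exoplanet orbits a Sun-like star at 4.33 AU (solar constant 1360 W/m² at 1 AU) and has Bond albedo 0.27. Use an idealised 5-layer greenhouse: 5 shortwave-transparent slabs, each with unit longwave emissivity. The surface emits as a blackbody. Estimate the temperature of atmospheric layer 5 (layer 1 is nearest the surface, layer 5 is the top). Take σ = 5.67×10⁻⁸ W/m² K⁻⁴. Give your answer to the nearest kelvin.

Flux at the orbit: S = 1360/(4.33)² = 72.54 W/m².
The effective emission temperature is T_e = [S(1−α)/(4σ)]^¼ = 123.6 K.
In the N-layer model, layer k (counted from the surface) has T_k = (N+1−k)^(1/4)·T_e.
T_5 = (1)^(1/4)·123.6 = 123.6 K.

124 K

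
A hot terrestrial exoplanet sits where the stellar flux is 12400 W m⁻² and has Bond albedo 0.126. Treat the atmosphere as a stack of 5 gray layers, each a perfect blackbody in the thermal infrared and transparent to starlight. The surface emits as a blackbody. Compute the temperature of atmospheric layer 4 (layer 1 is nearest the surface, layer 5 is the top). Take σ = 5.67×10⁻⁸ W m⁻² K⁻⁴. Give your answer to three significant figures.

Top-of-atmosphere balance: σT_e⁴ = S(1−α)/4 = 2709 W m⁻² → T_e = 467.5 K.
Each opaque layer satisfies 2T_j⁴ = T_{j−1}⁴ + T_{j+1}⁴, giving T_k⁴ = (N+1−k)T_e⁴.
With k = 4: T_4 = (5+1−4)^¼·467.5 K = 556.0 K.

556 K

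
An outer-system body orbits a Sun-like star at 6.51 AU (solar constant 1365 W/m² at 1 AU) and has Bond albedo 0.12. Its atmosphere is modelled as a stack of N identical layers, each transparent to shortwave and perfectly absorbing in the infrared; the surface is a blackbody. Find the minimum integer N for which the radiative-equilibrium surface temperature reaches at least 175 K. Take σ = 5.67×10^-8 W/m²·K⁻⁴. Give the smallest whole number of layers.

7

Irradiance scales as 1/d², so S = 1365 W/m² × (1/6.51)² = 32.21 W/m².
OLR = S(1−α)/4 = 7.086 W/m²; the top layer radiates at T_e = 105.7 K.
Need (N+1)T_e⁴ ≥ T_s⁴, i.e. N+1 ≥ (175/105.7)⁴ = 7.505.
So N ≥ 6.505; the smallest integer is N = 7.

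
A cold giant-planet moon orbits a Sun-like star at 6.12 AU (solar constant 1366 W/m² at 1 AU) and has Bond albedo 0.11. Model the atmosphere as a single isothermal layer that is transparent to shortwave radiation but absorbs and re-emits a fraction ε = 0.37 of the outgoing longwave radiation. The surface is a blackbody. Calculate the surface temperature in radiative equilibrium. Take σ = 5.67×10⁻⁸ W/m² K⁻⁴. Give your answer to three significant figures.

Irradiance scales as 1/d², so S = 1366 W/m² × (1/6.12)² = 36.47 W/m².
The planet radiates to space at T_e = [S(1−α)/(4σ)]^(1/4) = 109.4 K.
The surface balance (absorbed SW + ε·downward IR = σT_s⁴) with T_a⁴ = T_s⁴/2 reduces to T_s = T_e·[2/(2−ε)]^¼ = 115.1 K.

115 K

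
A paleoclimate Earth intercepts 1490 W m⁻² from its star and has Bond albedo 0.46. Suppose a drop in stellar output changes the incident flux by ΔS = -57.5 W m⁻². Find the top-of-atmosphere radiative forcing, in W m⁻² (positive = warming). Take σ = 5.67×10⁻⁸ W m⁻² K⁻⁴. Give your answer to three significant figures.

-7.76 W m⁻²

ΔF = Δ[S(1−α)]/4 = (1−0.46)·-57.5/4 = -7.763 W m⁻².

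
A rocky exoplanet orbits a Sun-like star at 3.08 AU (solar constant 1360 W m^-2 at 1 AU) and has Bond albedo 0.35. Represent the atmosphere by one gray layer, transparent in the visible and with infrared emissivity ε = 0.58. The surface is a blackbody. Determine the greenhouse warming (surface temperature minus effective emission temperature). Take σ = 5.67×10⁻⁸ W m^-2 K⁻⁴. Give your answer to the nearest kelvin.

13 K

By the inverse-square law, S = 1360/3.08² = 143.4 W m^-2.
The planet radiates to space at T_e = [S(1−α)/(4σ)]^(1/4) = 142.4 K.
For a single slab of emissivity ε, T_s⁴ = 2T_e⁴/(2−ε); thus T_s = 142.4·(1.408)^(1/4) = 155.1 K.
Greenhouse warming: T_s − T_e = 12.73 K.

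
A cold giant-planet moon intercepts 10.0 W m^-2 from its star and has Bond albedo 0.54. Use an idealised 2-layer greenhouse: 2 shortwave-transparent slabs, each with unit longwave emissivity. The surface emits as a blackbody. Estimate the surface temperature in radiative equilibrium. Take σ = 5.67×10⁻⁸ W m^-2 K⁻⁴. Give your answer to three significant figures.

Top-of-atmosphere balance: σT_e⁴ = S(1−α)/4 = 1.150 W m^-2 → T_e = 67.11 K.
With N = 2 opaque layers, T_s = (N+1)^(1/4)·T_e = 3^(1/4)·67.11 = 88.32 K.

88.3 K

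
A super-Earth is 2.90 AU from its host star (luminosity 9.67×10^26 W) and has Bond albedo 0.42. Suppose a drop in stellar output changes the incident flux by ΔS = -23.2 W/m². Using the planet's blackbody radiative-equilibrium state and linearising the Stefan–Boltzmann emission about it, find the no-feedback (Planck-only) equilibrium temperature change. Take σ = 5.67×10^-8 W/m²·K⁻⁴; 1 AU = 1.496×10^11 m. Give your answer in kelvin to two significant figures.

Orbital distance: d = 2.90 AU = 4.338×10^11 m.
S = L/(4πd²) = 408.8 W/m².
Unperturbed T_e = [408.8·(1−0.42)/(4σ)]^¼ = 179.8 K.
ΔF = Δ[S(1−α)]/4 = (1−0.42)·-23.2/4 = -3.364 W/m².
Planck response: λ_P = 4σT_e³ = 4·5.67×10⁻⁸·(179.8)³ = 1.319 W/m²/K.
So ΔT₀ = -3.364/1.319 = -2.55 K.

-2.6 kelvin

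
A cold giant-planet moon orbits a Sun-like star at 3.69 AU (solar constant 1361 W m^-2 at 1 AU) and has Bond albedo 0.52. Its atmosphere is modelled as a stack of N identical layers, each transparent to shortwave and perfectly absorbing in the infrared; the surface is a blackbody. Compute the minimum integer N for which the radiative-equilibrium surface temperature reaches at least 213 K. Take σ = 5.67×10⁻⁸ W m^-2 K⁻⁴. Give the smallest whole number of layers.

Irradiance scales as 1/d², so S = 1361 W m^-2 × (1/3.69)² = 99.96 W m^-2.
OLR = S(1−α)/4 = 11.99 W m^-2; the top layer radiates at T_e = 120.6 K.
Since T_s⁴ = (N+1)T_e⁴, we need N ≥ (T_s/T_e)⁴ − 1 = 8.730.
Rounding up, N = 9.

9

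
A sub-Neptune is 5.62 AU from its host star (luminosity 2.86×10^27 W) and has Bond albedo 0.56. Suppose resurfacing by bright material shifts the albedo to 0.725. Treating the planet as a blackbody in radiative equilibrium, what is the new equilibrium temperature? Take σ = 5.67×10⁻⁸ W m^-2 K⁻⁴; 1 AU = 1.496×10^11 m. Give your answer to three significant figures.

d = 5.62 × 1.496×10^11 m = 8.408×10^11 m.
Flux at the orbit: S = L/(4πd²) = 2.86×10^27/(4π·(8.41×10^11)²) = 322.0 W m^-2.
New equilibrium: T₂ = [(1−0.725)·322.0/(4σ)]^(1/4) = 140.6 K.

141 kelvin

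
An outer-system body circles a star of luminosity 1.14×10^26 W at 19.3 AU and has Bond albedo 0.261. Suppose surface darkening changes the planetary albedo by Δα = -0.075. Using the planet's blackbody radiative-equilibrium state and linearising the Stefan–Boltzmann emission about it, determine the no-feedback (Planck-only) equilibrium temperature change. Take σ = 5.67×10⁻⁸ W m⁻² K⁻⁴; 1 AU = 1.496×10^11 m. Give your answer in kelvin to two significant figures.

d = 19.3 × 1.496×10^11 m = 2.887×10^12 m.
Flux at the orbit: S = L/(4πd²) = 1.14×10^26/(4π·(2.89×10^12)²) = 1.088 W m⁻².
Reference equilibrium: T_e = [S(1−α)/(4σ)]^(1/4) = 43.39 K.
TOA radiative forcing: ΔF = −S·Δα/4 = −1.088·(-0.075)/4 = 0.02040 W m⁻².
Linearising σT⁴ gives d(σT⁴)/dT = 4σT_e³ = 0.01853 W m⁻² per K.
Hence the no-feedback warming is ΔF/(4σT_e³) = 1.10 K.

1.1 K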